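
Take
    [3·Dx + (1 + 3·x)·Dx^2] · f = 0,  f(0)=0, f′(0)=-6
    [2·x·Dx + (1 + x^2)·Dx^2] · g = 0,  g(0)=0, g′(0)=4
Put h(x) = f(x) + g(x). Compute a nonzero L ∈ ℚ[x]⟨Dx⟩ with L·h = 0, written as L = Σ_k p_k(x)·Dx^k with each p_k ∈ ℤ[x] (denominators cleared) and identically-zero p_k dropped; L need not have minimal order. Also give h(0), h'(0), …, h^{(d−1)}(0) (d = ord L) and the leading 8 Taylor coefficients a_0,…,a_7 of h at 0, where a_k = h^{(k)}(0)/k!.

f: a_k = 0, -6, 9, -18, 81/2, -486/5, 243, -4374/7, …
g: a_k = 0, 4, 0, -4/3, 0, 4/5, 0, -4/7, …
Sum ⇒ L₀ = lclm(L_f,L_g) in ℚ(x)⟨Dx⟩.
L = (-6 - 54·x + 18·x^2 + 18·x^3)·Dx + (-20 - 12·x - 48·x^2 + 36·x^3 + 36·x^4)·Dx^2 + (-3 - 7·x + 6·x^2 + 2·x^3 + 9·x^4 + 9·x^5)·Dx^3  (order 3).
h: a_k = 0, -2, 9, -58/3, 81/2, -482/5, 243, -4378/7, …
ICs: h(0) = 0, h′(0) = -2, h′′(0) = 18.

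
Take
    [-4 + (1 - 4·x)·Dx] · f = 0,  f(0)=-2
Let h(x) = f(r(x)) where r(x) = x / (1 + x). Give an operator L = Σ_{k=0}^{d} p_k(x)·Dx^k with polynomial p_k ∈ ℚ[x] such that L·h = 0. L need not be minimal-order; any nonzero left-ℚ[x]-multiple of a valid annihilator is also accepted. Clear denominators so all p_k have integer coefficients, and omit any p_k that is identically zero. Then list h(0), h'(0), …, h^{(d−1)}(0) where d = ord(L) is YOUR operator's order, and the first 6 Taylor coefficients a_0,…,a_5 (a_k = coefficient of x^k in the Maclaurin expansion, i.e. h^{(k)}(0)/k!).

f: a_k = -2, -8, -32, -128, -512, -2048, …
Substitute x→r, Dx→(1/r')Dx; clear ⇒ L₀.
L = 4 + (-1 + 2·x + 3·x^2)·Dx  (order 1).
h: a_k = -2, -8, -24, -72, -216, -648, …
ICs: h(0) = -2.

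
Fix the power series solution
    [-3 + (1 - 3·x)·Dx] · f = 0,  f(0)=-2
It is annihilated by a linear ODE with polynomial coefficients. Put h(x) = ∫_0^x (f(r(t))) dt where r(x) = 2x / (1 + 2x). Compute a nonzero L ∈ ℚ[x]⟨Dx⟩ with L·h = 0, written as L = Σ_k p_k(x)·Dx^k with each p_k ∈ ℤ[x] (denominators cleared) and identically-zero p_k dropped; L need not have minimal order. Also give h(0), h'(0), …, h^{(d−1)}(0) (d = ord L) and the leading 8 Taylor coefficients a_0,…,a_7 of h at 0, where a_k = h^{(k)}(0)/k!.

L = 6·Dx + (-1 + 2·x + 8·x^2)·Dx^2  (order 2).
h: a_k = 0, -2, -6, -16, -48, -768/5, -512, -12288/7, …
ICs: h(0) = 0, h′(0) = -2.

f: a_k = -2, -6, -18, -54, -162, -486, -1458, -4374, …
h₀=f(r): pull back L_f along r ⇒ L₀.
h=∫₀ˣh₀: take L = L₀·Dx.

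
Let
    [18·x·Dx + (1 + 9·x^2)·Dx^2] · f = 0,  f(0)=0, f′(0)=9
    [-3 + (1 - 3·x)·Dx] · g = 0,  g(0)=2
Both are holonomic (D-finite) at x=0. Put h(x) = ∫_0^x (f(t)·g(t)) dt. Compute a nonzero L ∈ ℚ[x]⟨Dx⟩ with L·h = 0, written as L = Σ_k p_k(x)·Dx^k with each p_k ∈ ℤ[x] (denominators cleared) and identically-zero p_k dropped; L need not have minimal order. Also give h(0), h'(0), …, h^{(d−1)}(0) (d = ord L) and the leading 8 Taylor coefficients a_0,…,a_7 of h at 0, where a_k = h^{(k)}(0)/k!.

L = 54·x·Dx + (6 - 18·x + 108·x^2)·Dx^2 + (-1 + 3·x - 9·x^2 + 27·x^3)·Dx^3  (order 3).
h: a_k = 0, 0, 9, 18, 27, 324/5, 1053/5, 18954/35, …
ICs: h(0) = 0, h′(0) = 0, h′′(0) = 18.

f: a_k = 0, 9, 0, -27, 0, 729/5, 0, -6561/7, …
g: a_k = 2, 6, 18, 54, 162, 486, 1458, 4374, …
Product ⇒ symmetric product L₀, ord ≤ 2.
h=∫₀ˣh₀: take L = L₀·Dx.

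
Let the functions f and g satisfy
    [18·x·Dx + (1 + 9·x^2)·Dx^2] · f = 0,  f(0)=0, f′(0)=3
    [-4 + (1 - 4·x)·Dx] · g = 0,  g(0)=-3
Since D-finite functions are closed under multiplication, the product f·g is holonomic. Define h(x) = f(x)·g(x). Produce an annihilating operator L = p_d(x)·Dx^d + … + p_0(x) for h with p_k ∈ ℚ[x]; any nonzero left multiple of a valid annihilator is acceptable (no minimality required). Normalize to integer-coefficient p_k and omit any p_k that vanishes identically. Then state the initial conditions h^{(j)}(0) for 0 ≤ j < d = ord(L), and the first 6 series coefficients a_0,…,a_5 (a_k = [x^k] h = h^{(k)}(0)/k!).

f: a_k = 0, 3, 0, -9, 0, 243/5, …
g: a_k = -3, -12, -48, -192, -768, -3072, …
Product ⇒ symmetric product L₀, ord ≤ 2.
L = 72·x + (8 - 18·x + 144·x^2)·Dx + (-1 + 4·x - 9·x^2 + 36·x^3)·Dx^2  (order 2).
h: a_k = 0, -9, -36, -117, -468, -10089/5, …
ICs: h(0) = 0, h′(0) = -9.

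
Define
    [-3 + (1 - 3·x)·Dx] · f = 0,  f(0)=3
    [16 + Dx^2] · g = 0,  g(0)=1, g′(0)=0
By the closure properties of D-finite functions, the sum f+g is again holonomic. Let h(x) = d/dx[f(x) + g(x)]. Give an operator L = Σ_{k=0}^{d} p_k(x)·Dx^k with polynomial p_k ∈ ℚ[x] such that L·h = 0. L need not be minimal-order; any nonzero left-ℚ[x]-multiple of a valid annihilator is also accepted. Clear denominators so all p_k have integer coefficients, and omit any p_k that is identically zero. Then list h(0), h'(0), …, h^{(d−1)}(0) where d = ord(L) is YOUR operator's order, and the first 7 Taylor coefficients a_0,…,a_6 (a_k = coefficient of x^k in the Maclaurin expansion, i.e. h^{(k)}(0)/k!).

L = (5952 - 4608·x + 6912·x^2) + (-560 + 2448·x - 3456·x^2 + 3456·x^3)·Dx + (372 - 288·x + 432·x^2)·Dx^2 + (-35 + 153·x - 216·x^2 + 216·x^3)·Dx^3  (order 3).
h: a_k = 9, 38, 243, 3044/3, 3645, 196318/15, 45927, …
ICs: h(0) = 9, h′(0) = 38, h′′(0) = 486.

f: a_k = 3, 9, 27, 81, 243, 729, 2187, …
g: a_k = 1, 0, -8, 0, 32/3, 0, -256/45, …
f+g: L₀ = lclm(L_f,L_g), ord ≤ 1+2.
Derive L from L₀ (diff closure).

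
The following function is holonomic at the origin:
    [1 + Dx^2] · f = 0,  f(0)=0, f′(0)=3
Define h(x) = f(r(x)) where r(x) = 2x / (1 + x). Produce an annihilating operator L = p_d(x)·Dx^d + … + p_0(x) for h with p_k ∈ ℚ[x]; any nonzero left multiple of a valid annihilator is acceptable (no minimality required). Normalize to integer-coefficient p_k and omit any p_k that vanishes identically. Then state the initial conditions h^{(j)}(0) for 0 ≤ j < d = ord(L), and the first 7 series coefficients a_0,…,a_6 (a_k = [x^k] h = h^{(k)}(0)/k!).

L = 4 + (2 + 6·x + 6·x^2 + 2·x^3)·Dx + (1 + 4·x + 6·x^2 + 4·x^3 + x^4)·Dx^2  (order 2).
h: a_k = 0, 6, -6, 2, 6, -86/5, 30, …
ICs: h(0) = 0, h′(0) = 6.

f: a_k = 0, 3, 0, -1/2, 0, 1/40, 0, …
Change of var in L_f (x↦r) gives L₀.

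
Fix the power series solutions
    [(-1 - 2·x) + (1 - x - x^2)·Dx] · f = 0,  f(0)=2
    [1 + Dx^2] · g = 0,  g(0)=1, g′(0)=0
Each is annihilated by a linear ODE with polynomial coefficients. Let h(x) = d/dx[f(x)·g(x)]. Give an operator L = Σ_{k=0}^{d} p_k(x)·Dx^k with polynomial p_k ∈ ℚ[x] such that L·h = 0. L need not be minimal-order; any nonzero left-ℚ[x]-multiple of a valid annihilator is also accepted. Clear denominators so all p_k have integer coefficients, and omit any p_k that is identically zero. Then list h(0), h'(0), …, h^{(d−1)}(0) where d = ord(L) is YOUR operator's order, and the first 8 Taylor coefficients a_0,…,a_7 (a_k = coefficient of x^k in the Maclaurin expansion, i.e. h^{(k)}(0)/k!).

f: a_k = 2, 2, 4, 6, 10, 16, 26, 42, …
g: a_k = 1, 0, -1/2, 0, 1/24, 0, -1/720, 0, …
Product ⇒ symmetric product L₀, ord ≤ 2.
h₀' ⇒ L via d/dx closure of L₀.
L = (3 - 2·x - x^2 + 2·x^3 + x^4) + (4 + 10·x + 6·x^2 + 4·x^3)·Dx + (-1 + x^2 + 2·x^3 + x^4)·Dx^2  (order 2).
h: a_k = 2, 6, 15, 97/3, 785/12, 7619/60, 86303/360, 124121/280, …
ICs: h(0) = 2, h′(0) = 6.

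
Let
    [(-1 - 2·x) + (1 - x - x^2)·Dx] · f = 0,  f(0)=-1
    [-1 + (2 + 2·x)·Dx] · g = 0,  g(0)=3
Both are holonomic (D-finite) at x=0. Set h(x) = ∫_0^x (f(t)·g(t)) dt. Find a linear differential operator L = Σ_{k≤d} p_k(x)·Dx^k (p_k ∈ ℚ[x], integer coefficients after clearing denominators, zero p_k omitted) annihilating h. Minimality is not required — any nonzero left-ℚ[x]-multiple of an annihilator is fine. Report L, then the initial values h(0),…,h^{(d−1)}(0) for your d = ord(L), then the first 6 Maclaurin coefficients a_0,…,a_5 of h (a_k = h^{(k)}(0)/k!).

f: a_k = -1, -1, -2, -3, -5, -8, …
g: a_k = 3, 3/2, -3/8, 3/16, -15/128, 21/256, …
Sym-product of L_f,L_g gives L₀ (≤ ord 1).
h=∫₀ˣh₀: take L = L₀·Dx.
L = (3 + 5·x + 3·x^2)·Dx + (-2 + 4·x^2 + 2·x^3)·Dx^2  (order 2).
h: a_k = 0, -3, -9/4, -19/8, -189/64, -2409/640, …
ICs: h(0) = 0, h′(0) = -3.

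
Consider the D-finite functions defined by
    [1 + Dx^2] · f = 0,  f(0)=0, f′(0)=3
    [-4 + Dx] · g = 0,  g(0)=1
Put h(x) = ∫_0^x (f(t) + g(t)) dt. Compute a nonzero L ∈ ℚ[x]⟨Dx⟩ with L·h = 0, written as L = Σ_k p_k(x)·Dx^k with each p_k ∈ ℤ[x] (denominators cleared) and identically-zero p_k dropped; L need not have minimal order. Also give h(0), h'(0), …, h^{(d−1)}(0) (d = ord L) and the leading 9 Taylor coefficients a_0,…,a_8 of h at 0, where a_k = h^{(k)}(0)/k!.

f: a_k = 0, 3, 0, -1/2, 0, 1/40, 0, -1/1680, 0, …
g: a_k = 1, 4, 8, 32/3, 32/3, 128/15, 256/45, 1024/315, 512/315, …
f+g: L₀ = lclm(L_f,L_g), ord ≤ 2+1.
∫: right-multiply L₀ by Dx.
L = -4·Dx + Dx^2 - 4·Dx^3 + Dx^4  (order 4).
h: a_k = 0, 1, 7/2, 8/3, 61/24, 32/15, 1027/720, 256/315, 16381/40320, …
ICs: h(0) = 0, h′(0) = 1, h′′(0) = 7, h′′′(0) = 16.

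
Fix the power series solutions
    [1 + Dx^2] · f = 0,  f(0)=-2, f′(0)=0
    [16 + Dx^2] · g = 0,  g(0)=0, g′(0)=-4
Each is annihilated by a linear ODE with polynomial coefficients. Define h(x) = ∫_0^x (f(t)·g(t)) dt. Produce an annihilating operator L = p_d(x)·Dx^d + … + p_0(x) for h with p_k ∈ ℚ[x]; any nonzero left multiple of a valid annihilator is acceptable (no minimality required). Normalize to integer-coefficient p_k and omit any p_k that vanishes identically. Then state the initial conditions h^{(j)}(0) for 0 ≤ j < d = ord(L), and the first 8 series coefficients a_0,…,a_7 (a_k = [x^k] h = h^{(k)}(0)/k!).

L = 225·Dx + 34·Dx^3 + Dx^5  (order 5).
h: a_k = 0, 0, 4, 0, -19/3, 0, 421/90, 0, …
ICs: h(0) = 0, h′(0) = 0, h′′(0) = 8, h′′′(0) = 0, h′′′′(0) = -152.

f: a_k = -2, 0, 1, 0, -1/12, 0, 1/360, 0, …
g: a_k = 0, -4, 0, 32/3, 0, -128/15, 0, 1024/315, …
h₀=f·g: eliminate ⇒ L₀, order ≤ 2·2.
h=∫h₀ ⇒ L = L₀·Dx.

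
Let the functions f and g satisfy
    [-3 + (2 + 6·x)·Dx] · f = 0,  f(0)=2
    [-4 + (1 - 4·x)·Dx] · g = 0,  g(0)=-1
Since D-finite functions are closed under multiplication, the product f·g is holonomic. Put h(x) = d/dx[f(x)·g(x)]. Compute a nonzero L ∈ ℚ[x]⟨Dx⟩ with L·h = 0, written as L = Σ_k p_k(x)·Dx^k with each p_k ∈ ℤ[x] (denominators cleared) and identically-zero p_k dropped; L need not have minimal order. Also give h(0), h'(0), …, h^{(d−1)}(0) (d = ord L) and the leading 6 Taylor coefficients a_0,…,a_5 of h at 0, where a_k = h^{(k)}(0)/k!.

f: a_k = 2, 3, -9/4, 27/8, -405/64, 1701/128, …
g: a_k = -1, -4, -16, -64, -256, -1024, …
f·g: L₀ = L_f ⊗_s L_g, ord ≤ 1·1.
h₀' ⇒ L via d/dx closure of L₀.
L = (167 + 792·x + 432·x^2) + (-22 - 2·x + 288·x^2 + 288·x^3)·Dx  (order 1).
h: a_k = -11, -167/2, -4089/8, -43211/16, -1736945/128, -16628745/256, …
ICs: h(0) = -11.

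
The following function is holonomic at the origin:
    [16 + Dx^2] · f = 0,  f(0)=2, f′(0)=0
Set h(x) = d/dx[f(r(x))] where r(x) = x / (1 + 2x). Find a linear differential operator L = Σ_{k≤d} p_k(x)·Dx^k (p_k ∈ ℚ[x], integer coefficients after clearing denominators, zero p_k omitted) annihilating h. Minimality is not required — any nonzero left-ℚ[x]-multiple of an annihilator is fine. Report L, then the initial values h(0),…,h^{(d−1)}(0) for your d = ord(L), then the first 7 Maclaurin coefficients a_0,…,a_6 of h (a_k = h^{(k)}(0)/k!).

f: a_k = 2, 0, -16, 0, 64/3, 0, -512/45, …
L₀ from L_f via x↦r, Dx↦r'^{-1}Dx.
h₀' ⇒ L via d/dx closure of L₀.
L = (40 + 96·x + 96·x^2) + (12 + 72·x + 144·x^2 + 96·x^3)·Dx + (1 + 8·x + 24·x^2 + 32·x^3 + 16·x^4)·Dx^2  (order 2).
h: a_k = 0, -32, 192, -2048/3, 5120/3, -39424/15, -7168/5, …
ICs: h(0) = 0, h′(0) = -32.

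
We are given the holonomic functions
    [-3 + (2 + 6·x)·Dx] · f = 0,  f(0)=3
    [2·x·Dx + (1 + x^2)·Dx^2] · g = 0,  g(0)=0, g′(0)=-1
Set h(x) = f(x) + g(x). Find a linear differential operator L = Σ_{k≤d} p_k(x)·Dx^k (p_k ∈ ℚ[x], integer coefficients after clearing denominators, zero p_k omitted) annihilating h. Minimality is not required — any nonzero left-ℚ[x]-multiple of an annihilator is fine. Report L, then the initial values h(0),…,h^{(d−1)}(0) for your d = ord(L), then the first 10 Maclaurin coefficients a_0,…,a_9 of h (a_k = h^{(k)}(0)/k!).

L = (-12 - 90·x + 36·x^2 + 54·x^3)·Dx + (-35 - 48·x - 102·x^2 + 144·x^3 + 189·x^4)·Dx^2 + (-6 - 10·x + 36·x^2 + 44·x^3 + 42·x^4 + 54·x^5)·Dx^3  (order 3).
h: a_k = 3, 7/2, -27/8, 259/48, -1215/128, 25259/1280, -45927/1024, 1517639/14336, -8444007/32768, 379914779/589824, …
ICs: h(0) = 3, h′(0) = 7/2, h′′(0) = -27/4.

f: a_k = 3, 9/2, -27/8, 81/16, -1215/128, 5103/256, -45927/1024, 216513/2048, -8444007/32768, 42220035/65536, …
g: a_k = 0, -1, 0, 1/3, 0, -1/5, 0, 1/7, 0, -1/9, …
f+g: L₀ = lclm(L_f,L_g), ord ≤ 1+2.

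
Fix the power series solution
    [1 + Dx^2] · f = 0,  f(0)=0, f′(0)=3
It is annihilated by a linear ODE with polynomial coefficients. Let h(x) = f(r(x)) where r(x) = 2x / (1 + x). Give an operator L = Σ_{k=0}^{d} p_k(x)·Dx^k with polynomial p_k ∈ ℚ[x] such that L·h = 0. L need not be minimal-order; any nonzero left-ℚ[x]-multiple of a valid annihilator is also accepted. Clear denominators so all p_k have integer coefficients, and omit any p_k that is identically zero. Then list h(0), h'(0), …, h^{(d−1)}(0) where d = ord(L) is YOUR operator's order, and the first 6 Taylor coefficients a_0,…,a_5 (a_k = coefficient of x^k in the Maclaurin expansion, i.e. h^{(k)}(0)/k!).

L = 4 + (2 + 6·x + 6·x^2 + 2·x^3)·Dx + (1 + 4·x + 6·x^2 + 4·x^3 + x^4)·Dx^2  (order 2).
h: a_k = 0, 6, -6, 2, 6, -86/5, …
ICs: h(0) = 0, h′(0) = 6.

f: a_k = 0, 3, 0, -1/2, 0, 1/40, …
h₀=f(r): pull back L_f along r ⇒ L₀.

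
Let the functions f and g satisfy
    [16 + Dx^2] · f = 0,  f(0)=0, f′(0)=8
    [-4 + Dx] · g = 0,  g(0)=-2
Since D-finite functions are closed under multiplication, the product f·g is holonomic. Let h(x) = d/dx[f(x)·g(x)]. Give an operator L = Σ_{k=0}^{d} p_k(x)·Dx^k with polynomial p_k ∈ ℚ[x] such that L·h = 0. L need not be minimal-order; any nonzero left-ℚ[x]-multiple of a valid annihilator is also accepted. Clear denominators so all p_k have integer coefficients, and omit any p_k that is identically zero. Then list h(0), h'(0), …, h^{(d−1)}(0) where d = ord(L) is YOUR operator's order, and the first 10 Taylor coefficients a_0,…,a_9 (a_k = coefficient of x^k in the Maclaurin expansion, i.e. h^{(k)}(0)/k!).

L = 32 - 8·Dx + Dx^2  (order 2).
h: a_k = -16, -128, -256, 0, 2048/3, 16384/15, 32768/45, 0, -131072/315, -1048576/2835, …
ICs: h(0) = -16, h′(0) = -128.

f: a_k = 0, 8, 0, -64/3, 0, 256/15, 0, -2048/315, 0, 4096/2835, …
g: a_k = -2, -8, -16, -64/3, -64/3, -256/15, -512/45, -2048/315, -1024/315, -4096/2835, …
Product ⇒ symmetric product L₀, ord ≤ 2.
Derive L from L₀ (diff closure).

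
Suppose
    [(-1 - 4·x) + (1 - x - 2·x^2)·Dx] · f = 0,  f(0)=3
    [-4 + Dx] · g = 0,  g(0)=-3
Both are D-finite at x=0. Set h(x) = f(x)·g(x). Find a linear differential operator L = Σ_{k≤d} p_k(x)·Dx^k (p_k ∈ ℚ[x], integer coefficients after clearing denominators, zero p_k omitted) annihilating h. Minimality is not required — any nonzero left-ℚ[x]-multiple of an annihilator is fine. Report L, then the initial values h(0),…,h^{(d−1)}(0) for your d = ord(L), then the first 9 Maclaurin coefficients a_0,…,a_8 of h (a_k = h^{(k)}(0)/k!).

f: a_k = 3, 3, 9, 15, 33, 63, 129, 255, 513, …
g: a_k = -3, -12, -24, -32, -32, -128/5, -256/15, -1024/105, -512/105, …
Sym-product of L_f,L_g gives L₀ (≤ ord 1).
L = (5 - 8·x^2) + (-1 + x + 2·x^2)·Dx  (order 1).
h: a_k = -9, -45, -135, -321, -687, -7029/5, -2831, -39703/7, -397197/35, …
ICs: h(0) = -9.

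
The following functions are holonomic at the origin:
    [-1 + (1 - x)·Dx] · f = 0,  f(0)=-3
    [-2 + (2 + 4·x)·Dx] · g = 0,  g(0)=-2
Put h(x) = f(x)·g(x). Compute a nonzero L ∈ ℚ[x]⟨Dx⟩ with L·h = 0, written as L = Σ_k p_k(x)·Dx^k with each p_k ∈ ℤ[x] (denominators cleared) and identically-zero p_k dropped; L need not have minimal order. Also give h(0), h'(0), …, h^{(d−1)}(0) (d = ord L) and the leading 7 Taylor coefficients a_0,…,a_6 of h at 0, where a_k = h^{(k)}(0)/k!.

f: a_k = -3, -3, -3, -3, -3, -3, -3, …
g: a_k = -2, -2, 1, -1, 5/4, -7/4, 21/8, …
Sym-product of L_f,L_g gives L₀ (≤ ord 1).
L = (2 + x) + (-1 - x + 2·x^2)·Dx  (order 1).
h: a_k = 6, 12, 9, 12, 33/4, 27/2, 45/8, …
ICs: h(0) = 6.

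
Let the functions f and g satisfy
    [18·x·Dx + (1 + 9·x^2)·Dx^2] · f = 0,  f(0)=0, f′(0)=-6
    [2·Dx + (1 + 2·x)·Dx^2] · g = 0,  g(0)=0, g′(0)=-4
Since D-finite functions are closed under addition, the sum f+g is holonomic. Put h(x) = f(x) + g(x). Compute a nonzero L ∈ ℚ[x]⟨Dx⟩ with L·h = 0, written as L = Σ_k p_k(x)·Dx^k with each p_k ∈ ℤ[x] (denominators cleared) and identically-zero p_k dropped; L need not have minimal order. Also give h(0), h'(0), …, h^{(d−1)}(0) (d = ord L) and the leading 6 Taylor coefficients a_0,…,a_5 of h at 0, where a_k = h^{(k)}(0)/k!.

L = (-18 - 108·x + 486·x^2 + 324·x^3)·Dx + (-13 - 36·x + 135·x^2 + 972·x^3 + 648·x^4)·Dx^2 + (-1 + 7·x + 18·x^2 + 81·x^3 + 243·x^4 + 162·x^5)·Dx^3  (order 3).
h: a_k = 0, -10, 4, 38/3, 8, -110, …
ICs: h(0) = 0, h′(0) = -10, h′′(0) = 8.

f: a_k = 0, -6, 0, 18, 0, -486/5, …
g: a_k = 0, -4, 4, -16/3, 8, -64/5, …
h₀=f+g: left-lcm gives L₀, ord ≤ 4.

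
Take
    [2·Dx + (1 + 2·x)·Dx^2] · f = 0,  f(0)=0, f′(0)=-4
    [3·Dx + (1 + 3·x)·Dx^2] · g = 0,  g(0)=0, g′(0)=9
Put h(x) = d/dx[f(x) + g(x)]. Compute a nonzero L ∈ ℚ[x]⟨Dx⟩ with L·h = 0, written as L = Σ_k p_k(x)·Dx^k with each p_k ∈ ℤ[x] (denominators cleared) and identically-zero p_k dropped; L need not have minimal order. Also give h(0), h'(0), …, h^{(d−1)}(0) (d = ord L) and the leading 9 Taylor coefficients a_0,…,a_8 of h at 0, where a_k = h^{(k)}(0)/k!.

f: a_k = 0, -4, 4, -16/3, 8, -64/5, 64/3, -256/7, 64, …
g: a_k = 0, 9, -27/2, 27, -243/4, 729/5, -729/2, 6561/7, -19683/8, …
f+g: L₀ = lclm(L_f,L_g), ord ≤ 2+2.
h=h₀': d/dx-closure on L₀ ⇒ L.
L = 12 + (10 + 24·x)·Dx + (1 + 5·x + 6·x^2)·Dx^2  (order 2).
h: a_k = 5, -19, 65, -211, 665, -2059, 6305, -19171, 58025, …
ICs: h(0) = 5, h′(0) = -19.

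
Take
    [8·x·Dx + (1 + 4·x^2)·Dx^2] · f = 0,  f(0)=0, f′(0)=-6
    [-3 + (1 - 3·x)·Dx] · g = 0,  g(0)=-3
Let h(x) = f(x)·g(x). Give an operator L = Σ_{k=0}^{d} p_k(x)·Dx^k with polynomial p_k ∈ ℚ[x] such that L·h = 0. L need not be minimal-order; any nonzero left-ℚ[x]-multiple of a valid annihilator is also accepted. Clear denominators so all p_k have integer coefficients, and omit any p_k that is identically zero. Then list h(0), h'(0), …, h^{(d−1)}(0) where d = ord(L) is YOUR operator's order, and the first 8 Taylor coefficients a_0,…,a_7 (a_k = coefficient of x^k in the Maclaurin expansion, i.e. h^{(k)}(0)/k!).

L = 24·x + (6 - 8·x + 48·x^2)·Dx + (-1 + 3·x - 4·x^2 + 12·x^3)·Dx^2  (order 2).
h: a_k = 0, 18, 54, 138, 414, 6498/5, 19494/5, 403614/35, …
ICs: h(0) = 0, h′(0) = 18.

f: a_k = 0, -6, 0, 8, 0, -96/5, 0, 384/7, …
g: a_k = -3, -9, -27, -81, -243, -729, -2187, -6561, …
f·g: L₀ = L_f ⊗_s L_g, ord ≤ 2·1.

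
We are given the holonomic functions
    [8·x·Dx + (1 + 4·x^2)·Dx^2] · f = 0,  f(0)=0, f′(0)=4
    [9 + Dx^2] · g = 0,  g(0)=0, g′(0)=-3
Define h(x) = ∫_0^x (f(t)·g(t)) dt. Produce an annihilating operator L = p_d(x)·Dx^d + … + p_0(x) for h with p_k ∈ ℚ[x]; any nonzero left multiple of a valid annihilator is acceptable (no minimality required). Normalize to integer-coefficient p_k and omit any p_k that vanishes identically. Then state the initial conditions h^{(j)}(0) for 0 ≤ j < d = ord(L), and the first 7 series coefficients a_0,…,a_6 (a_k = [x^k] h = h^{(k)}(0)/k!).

L = (2925 + 31536·x^2 + 95904·x^4 + 186624·x^6 + 186624·x^8)·Dx + (2448·x + 20160·x^3 + 62208·x^5 + 82944·x^7)·Dx^2 + (442 + 5088·x^2 + 19008·x^4 + 41472·x^6 + 41472·x^8)·Dx^3 + (272·x + 2240·x^3 + 6912·x^5 + 9216·x^7)·Dx^4 + (13 + 176·x^2 + 928·x^4 + 2304·x^6 + 2304·x^8)·Dx^5  (order 5).
h: a_k = 0, 0, 0, -4, 0, 34/5, 0, …
ICs: h(0) = 0, h′(0) = 0, h′′(0) = 0, h′′′(0) = -24, h′′′′(0) = 0.

f: a_k = 0, 4, 0, -16/3, 0, 64/5, 0, …
g: a_k = 0, -3, 0, 9/2, 0, -81/40, 0, …
L₀ := L_f ⊗_s L_g (sym. prod.), ord ≤ 4.
Integrate: L := L₀·Dx.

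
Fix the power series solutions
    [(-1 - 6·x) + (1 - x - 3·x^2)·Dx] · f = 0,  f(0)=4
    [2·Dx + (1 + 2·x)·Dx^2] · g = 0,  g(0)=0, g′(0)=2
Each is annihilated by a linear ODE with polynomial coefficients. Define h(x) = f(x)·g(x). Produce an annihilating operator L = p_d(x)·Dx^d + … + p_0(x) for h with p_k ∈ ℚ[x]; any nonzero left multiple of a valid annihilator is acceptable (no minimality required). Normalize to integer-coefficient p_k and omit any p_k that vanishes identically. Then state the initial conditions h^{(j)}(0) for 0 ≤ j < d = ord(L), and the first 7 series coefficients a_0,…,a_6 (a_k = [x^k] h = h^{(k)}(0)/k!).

L = (8 + 24·x) + (18·x + 30·x^2)·Dx + (-1 - x + 5·x^2 + 6·x^3)·Dx^2  (order 2).
h: a_k = 0, 8, 0, 104/3, 56/3, 2224/15, 808/5, …
ICs: h(0) = 0, h′(0) = 8.

f: a_k = 4, 4, 16, 28, 76, 160, 388, …
g: a_k = 0, 2, -2, 8/3, -4, 32/5, -32/3, …
f·g: L₀ = L_f ⊗_s L_g, ord ≤ 1·2.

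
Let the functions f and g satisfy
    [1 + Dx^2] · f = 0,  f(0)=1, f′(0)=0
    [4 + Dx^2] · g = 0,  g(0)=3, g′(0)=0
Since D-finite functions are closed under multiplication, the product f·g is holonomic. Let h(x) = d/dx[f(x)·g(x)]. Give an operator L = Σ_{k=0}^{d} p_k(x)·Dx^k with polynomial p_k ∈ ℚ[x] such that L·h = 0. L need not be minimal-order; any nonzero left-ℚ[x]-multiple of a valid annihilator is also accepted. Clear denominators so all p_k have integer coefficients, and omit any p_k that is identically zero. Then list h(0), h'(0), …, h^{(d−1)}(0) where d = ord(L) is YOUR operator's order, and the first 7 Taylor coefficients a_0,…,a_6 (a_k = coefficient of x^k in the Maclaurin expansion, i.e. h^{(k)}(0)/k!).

f: a_k = 1, 0, -1/2, 0, 1/24, 0, -1/720, …
g: a_k = 3, 0, -6, 0, 2, 0, -4/15, …
f·g: L₀ = L_f ⊗_s L_g, ord ≤ 2·2.
Derive L from L₀ (diff closure).
L = 9 + 10·Dx^2 + Dx^4  (order 4).
h: a_k = 0, -15, 0, 41/2, 0, -73/8, 0, …
ICs: h(0) = 0, h′(0) = -15, h′′(0) = 0, h′′′(0) = 123.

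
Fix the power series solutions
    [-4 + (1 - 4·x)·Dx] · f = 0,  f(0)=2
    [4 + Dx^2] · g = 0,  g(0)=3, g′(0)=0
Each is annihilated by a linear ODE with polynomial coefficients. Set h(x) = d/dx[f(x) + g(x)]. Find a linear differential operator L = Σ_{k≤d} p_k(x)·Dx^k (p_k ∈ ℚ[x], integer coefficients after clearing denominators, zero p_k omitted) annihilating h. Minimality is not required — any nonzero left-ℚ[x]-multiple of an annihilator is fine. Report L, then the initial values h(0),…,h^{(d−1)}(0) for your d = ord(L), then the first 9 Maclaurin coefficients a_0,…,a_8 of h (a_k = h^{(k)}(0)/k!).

L = (1568 - 256·x + 512·x^2) + (-100 + 432·x - 192·x^2 + 256·x^3)·Dx + (392 - 64·x + 128·x^2)·Dx^2 + (-25 + 108·x - 48·x^2 + 64·x^3)·Dx^3  (order 3).
h: a_k = 8, 52, 384, 2056, 10240, 245752/5, 229376, 110100496/105, 4718592, …
ICs: h(0) = 8, h′(0) = 52, h′′(0) = 768.

f: a_k = 2, 8, 32, 128, 512, 2048, 8192, 32768, 131072, …
g: a_k = 3, 0, -6, 0, 2, 0, -4/15, 0, 2/105, …
Sum ⇒ L₀ = lclm(L_f,L_g) in ℚ(x)⟨Dx⟩.
Derive L from L₀ (diff closure).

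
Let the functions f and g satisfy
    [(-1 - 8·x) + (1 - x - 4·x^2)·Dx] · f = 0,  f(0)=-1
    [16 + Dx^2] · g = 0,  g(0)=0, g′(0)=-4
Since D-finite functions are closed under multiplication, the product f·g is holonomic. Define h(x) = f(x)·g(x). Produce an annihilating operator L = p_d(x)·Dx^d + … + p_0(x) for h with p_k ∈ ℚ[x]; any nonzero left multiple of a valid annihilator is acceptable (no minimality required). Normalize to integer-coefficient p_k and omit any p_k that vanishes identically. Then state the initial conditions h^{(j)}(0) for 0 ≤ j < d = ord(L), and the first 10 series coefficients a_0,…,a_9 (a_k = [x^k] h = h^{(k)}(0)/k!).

f: a_k = -1, -1, -5, -9, -29, -65, -181, -441, -1165, -2929, …
g: a_k = 0, -4, 0, 32/3, 0, -128/15, 0, 1024/315, 0, -2048/2835, …
L₀ := L_f ⊗_s L_g (sym. prod.), ord ≤ 2.
L = (-8 + 16·x + 64·x^2) + (2 + 16·x)·Dx + (-1 + x + 4·x^2)·Dx^2  (order 2).
h: a_k = 0, 4, 4, 28/3, 76/3, 356/5, 2588/15, 143036/315, 360428/315, 8395196/2835, …
ICs: h(0) = 0, h′(0) = 4.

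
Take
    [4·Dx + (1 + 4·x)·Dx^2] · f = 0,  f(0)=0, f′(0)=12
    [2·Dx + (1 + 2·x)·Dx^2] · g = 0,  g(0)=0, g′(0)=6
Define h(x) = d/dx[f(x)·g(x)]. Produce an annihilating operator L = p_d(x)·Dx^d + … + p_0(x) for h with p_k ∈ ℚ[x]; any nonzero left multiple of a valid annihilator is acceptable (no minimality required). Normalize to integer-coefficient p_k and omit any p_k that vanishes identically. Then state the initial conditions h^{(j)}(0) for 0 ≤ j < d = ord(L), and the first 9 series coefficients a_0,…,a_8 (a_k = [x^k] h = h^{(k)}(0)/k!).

f: a_k = 0, 12, -24, 64, -192, 3072/5, -2048, 49152/7, -24576, …
g: a_k = 0, 6, -6, 8, -12, 96/5, -32, 384/7, -96, …
h₀=f·g: eliminate ⇒ L₀, order ≤ 2·2.
h₀' ⇒ L via d/dx closure of L₀.
L = (160 + 768·x + 1024·x^2) + (264 + 2144·x + 5760·x^2 + 5120·x^3)·Dx + (64 + 720·x + 2976·x^2 + 5376·x^3 + 3584·x^4)·Dx^2 + (3 + 44·x + 252·x^2 + 704·x^3 + 960·x^4 + 512·x^5)·Dx^3  (order 3).
h: a_k = 0, 144, -648, 2496, -9360, 176064/5, -669312/5, 3600384/7, -69787008/35, …
ICs: h(0) = 0, h′(0) = 144, h′′(0) = -1296.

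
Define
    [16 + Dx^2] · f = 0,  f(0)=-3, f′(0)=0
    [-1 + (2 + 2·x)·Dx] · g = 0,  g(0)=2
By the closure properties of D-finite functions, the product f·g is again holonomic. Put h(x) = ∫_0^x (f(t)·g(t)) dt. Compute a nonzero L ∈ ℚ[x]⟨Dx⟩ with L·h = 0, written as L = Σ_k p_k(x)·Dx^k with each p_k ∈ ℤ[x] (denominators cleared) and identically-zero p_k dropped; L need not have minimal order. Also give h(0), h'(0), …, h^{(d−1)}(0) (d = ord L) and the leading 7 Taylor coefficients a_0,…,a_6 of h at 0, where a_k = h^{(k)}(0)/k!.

L = (67 + 128·x + 64·x^2)·Dx + (-4 - 4·x)·Dx^2 + (4 + 8·x + 4·x^2)·Dx^3  (order 3).
h: a_k = 0, -6, -3/2, 65/4, 189/32, -893/64, -3733/768, …
ICs: h(0) = 0, h′(0) = -6, h′′(0) = -3.

f: a_k = -3, 0, 24, 0, -32, 0, 256/15, …
g: a_k = 2, 1, -1/4, 1/8, -5/64, 7/128, -21/512, …
Sym-product of L_f,L_g gives L₀ (≤ ord 2).
Integrate: L := L₀·Dx.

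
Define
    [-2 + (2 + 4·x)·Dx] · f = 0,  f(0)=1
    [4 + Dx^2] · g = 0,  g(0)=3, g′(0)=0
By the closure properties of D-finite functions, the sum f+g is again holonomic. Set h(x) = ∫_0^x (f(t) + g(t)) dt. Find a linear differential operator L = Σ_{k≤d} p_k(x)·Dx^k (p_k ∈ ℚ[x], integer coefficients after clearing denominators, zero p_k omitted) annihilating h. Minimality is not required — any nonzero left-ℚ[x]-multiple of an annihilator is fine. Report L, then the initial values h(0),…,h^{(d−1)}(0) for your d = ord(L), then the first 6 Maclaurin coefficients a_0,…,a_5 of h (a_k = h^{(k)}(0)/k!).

f: a_k = 1, 1, -1/2, 1/2, -5/8, 7/8, …
g: a_k = 3, 0, -6, 0, 2, 0, …
Sum ⇒ L₀ = lclm(L_f,L_g) in ℚ(x)⟨Dx⟩.
h=∫₀ˣh₀: take L = L₀·Dx.
L = (-28 - 64·x - 64·x^2)·Dx + (12 + 88·x + 192·x^2 + 128·x^3)·Dx^2 + (-7 - 16·x - 16·x^2)·Dx^3 + (3 + 22·x + 48·x^2 + 32·x^3)·Dx^4  (order 4).
h: a_k = 0, 4, 1/2, -13/6, 1/8, 11/40, …
ICs: h(0) = 0, h′(0) = 4, h′′(0) = 1, h′′′(0) = -13.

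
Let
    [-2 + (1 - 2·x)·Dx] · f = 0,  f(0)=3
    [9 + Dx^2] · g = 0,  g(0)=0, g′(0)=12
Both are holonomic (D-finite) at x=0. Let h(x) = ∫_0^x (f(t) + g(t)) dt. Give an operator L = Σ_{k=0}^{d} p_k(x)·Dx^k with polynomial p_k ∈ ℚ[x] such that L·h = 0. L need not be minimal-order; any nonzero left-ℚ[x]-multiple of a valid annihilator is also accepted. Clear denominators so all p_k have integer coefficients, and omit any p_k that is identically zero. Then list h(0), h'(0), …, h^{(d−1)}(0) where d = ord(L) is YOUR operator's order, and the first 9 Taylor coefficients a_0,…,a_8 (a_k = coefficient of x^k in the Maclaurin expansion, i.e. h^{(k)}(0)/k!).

f: a_k = 3, 6, 12, 24, 48, 96, 192, 384, 768, …
g: a_k = 0, 12, 0, -18, 0, 81/10, 0, -243/140, 0, …
h₀=f+g: left-lcm gives L₀, ord ≤ 3.
∫: right-multiply L₀ by Dx.
L = (594 - 648·x + 648·x^2)·Dx + (-153 + 630·x - 972·x^2 + 648·x^3)·Dx^2 + (66 - 72·x + 72·x^2)·Dx^3 + (-17 + 70·x - 108·x^2 + 72·x^3)·Dx^4  (order 4).
h: a_k = 0, 3, 9, 4, 3/2, 48/5, 347/20, 192/7, 53517/1120, …
ICs: h(0) = 0, h′(0) = 3, h′′(0) = 18, h′′′(0) = 24.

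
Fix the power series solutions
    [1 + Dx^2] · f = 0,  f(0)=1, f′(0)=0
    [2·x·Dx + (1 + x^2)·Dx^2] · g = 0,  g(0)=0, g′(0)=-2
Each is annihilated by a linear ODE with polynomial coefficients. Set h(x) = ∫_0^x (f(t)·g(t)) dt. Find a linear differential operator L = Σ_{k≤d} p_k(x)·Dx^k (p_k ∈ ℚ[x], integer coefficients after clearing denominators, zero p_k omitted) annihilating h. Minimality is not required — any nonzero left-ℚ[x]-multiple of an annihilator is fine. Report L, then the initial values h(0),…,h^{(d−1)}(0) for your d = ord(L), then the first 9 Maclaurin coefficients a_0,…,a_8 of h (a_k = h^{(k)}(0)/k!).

L = (10 + 26·x^2 + 11·x^4 + 4·x^6 + x^8)·Dx + (12·x + 20·x^3 + 12·x^5 + 4·x^7)·Dx^2 + (12 + 32·x^2 + 18·x^4 + 8·x^6 + 2·x^8)·Dx^3 + (12·x + 20·x^3 + 12·x^5 + 4·x^7)·Dx^4 + (2 + 6·x^2 + 7·x^4 + 4·x^6 + x^8)·Dx^5  (order 5).
h: a_k = 0, 0, -1, 0, 5/12, 0, -49/360, 0, 1301/20160, …
ICs: h(0) = 0, h′(0) = 0, h′′(0) = -2, h′′′(0) = 0, h′′′′(0) = 10.

f: a_k = 1, 0, -1/2, 0, 1/24, 0, -1/720, 0, 1/40320, …
g: a_k = 0, -2, 0, 2/3, 0, -2/5, 0, 2/7, 0, …
Product ⇒ symmetric product L₀, ord ≤ 4.
Integrate: L := L₀·Dx.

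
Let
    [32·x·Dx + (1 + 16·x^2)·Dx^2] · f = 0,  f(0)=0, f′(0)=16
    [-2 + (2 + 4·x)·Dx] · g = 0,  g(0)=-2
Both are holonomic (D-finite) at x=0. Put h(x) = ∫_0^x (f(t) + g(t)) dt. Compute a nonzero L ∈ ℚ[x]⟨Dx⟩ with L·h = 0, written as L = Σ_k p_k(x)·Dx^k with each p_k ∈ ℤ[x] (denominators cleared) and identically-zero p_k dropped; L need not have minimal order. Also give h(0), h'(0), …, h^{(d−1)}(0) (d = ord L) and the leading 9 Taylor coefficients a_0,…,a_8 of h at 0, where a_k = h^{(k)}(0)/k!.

f: a_k = 0, 16, 0, -256/3, 0, 4096/5, 0, -65536/7, 0, …
g: a_k = -2, -2, 1, -1, 5/4, -7/4, 21/8, -33/8, 429/64, …
h₀=f+g: left-lcm gives L₀, ord ≤ 3.
h=∫h₀ ⇒ L = L₀·Dx.
L = (-32 - 160·x + 1536·x^2 + 1536·x^3)·Dx^2 + (-35 - 128·x + 1312·x^2 + 6144·x^3 + 5376·x^4)·Dx^3 + (-1 + 30·x + 96·x^2 + 576·x^3 + 1792·x^4 + 1536·x^5)·Dx^4  (order 4).
h: a_k = 0, -2, 7, 1/3, -259/12, 1/4, 16349/120, 3/8, -524519/448, …
ICs: h(0) = 0, h′(0) = -2, h′′(0) = 14, h′′′(0) = 2.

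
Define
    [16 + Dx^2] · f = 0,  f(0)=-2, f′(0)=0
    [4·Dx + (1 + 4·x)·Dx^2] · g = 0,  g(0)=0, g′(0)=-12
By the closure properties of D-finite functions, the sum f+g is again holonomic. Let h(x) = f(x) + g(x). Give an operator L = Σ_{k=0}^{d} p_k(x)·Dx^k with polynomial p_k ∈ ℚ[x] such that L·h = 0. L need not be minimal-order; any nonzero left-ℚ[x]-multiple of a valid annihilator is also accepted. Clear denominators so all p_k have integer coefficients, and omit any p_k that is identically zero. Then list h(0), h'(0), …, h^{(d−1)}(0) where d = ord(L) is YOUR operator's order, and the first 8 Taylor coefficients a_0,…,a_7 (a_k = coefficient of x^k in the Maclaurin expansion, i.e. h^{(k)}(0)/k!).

L = (448 + 512·x + 1024·x^2)·Dx + (48 + 320·x + 768·x^2 + 1024·x^3)·Dx^2 + (28 + 32·x + 64·x^2)·Dx^3 + (3 + 20·x + 48·x^2 + 64·x^3)·Dx^4  (order 4).
h: a_k = -2, -12, 40, -64, 512/3, -3072/5, 92672/45, -49152/7, …
ICs: h(0) = -2, h′(0) = -12, h′′(0) = 80, h′′′(0) = -384.

f: a_k = -2, 0, 16, 0, -64/3, 0, 512/45, 0, …
g: a_k = 0, -12, 24, -64, 192, -3072/5, 2048, -49152/7, …
Weyl lclm of L_f,L_g ⇒ L₀ (ord ≤ 4).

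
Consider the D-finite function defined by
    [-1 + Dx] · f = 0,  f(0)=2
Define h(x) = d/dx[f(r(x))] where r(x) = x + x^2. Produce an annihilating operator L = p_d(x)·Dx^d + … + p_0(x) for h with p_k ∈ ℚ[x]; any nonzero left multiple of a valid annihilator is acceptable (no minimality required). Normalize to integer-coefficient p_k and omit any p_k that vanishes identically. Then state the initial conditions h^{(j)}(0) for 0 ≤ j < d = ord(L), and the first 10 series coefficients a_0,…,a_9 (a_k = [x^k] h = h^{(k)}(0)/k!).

L = (3 + 4·x + 4·x^2) + (-1 - 2·x)·Dx  (order 1).
h: a_k = 2, 6, 7, 25/3, 27/4, 331/60, 1303/360, 1979/840, 5357/4032, 19093/25920, …
ICs: h(0) = 2.

f: a_k = 2, 2, 1, 1/3, 1/12, 1/60, 1/360, 1/2520, 1/20160, 1/181440, …
Substitute x→r, Dx→(1/r')Dx; clear ⇒ L₀.
h=h₀': d/dx-closure on L₀ ⇒ L.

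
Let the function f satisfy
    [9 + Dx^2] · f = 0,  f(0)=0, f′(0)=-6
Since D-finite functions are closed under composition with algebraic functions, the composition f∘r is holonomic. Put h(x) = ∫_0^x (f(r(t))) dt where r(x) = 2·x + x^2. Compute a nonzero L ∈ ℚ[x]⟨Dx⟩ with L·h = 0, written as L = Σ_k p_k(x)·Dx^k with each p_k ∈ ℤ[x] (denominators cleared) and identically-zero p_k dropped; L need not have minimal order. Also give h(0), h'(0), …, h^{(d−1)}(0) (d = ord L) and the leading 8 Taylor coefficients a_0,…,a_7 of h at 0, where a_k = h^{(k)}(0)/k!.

L = (36 + 108·x + 108·x^2 + 36·x^3)·Dx - Dx^2 + (1 + x)·Dx^3  (order 3).
h: a_k = 0, 0, -6, -2, 18, 108/5, -63/5, -45, …
ICs: h(0) = 0, h′(0) = 0, h′′(0) = -12.

f: a_k = 0, -6, 0, 9, 0, -81/20, 0, 243/280, …
Substitute x→r, Dx→(1/r')Dx; clear ⇒ L₀.
Integrate: L := L₀·Dx.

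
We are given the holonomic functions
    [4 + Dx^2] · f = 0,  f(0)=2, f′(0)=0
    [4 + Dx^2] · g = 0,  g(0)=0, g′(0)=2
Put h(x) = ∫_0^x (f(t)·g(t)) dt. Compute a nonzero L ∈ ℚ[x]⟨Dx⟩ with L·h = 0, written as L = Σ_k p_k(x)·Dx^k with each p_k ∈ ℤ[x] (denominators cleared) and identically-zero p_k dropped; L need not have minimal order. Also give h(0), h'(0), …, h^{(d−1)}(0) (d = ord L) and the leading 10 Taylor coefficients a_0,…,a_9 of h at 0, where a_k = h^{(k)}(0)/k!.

L = 16·Dx^2 + Dx^4  (order 4).
h: a_k = 0, 0, 2, 0, -8/3, 0, 64/45, 0, -128/315, 0, …
ICs: h(0) = 0, h′(0) = 0, h′′(0) = 4, h′′′(0) = 0.

f: a_k = 2, 0, -4, 0, 4/3, 0, -8/45, 0, 4/315, 0, …
g: a_k = 0, 2, 0, -4/3, 0, 4/15, 0, -8/315, 0, 4/2835, …
Product ⇒ symmetric product L₀, ord ≤ 4.
h=∫₀ˣh₀: take L = L₀·Dx.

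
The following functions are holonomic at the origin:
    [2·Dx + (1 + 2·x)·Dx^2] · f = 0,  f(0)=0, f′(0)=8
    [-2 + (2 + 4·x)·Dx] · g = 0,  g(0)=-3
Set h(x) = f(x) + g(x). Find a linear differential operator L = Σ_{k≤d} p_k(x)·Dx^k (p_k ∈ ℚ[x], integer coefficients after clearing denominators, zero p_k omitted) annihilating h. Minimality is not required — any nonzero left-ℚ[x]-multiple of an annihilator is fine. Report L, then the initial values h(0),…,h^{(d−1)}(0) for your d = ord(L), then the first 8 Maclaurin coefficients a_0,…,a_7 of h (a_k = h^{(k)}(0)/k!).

f: a_k = 0, 8, -8, 32/3, -16, 128/5, -128/3, 512/7, …
g: a_k = -3, -3, 3/2, -3/2, 15/8, -21/8, 63/16, -99/16, …
Weyl lclm of L_f,L_g ⇒ L₀ (ord ≤ 3).
L = 2·Dx + (5 + 10·x)·Dx^2 + (1 + 4·x + 4·x^2)·Dx^3  (order 3).
h: a_k = -3, 5, -13/2, 55/6, -113/8, 919/40, -1859/48, 7499/112, …
ICs: h(0) = -3, h′(0) = 5, h′′(0) = -13.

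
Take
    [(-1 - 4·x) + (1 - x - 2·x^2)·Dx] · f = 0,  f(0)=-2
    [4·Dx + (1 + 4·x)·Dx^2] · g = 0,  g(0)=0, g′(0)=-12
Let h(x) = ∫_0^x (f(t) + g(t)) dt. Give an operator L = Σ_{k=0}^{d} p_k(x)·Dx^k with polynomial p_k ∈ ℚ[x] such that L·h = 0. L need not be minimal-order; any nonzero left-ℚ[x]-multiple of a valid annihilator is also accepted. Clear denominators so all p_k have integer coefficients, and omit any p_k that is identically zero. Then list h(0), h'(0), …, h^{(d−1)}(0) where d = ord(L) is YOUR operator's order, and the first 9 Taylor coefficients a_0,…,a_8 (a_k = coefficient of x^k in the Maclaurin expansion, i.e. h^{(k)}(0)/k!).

L = (156 + 624·x + 1440·x^2 + 768·x^3 + 768·x^4)·Dx^2 + (-1 + 160·x + 1064·x^2 + 1952·x^3 + 1600·x^4 + 1280·x^5)·Dx^3 + (-5 - 39·x - 66·x^2 + 80·x^3 + 240·x^4 + 384·x^5 + 256·x^6)·Dx^4  (order 4).
h: a_k = 0, -2, -7, 6, -37/2, 34, -547/5, 1962/7, -25171/28, …
ICs: h(0) = 0, h′(0) = -2, h′′(0) = -14, h′′′(0) = 36.

f: a_k = -2, -2, -6, -10, -22, -42, -86, -170, -342, …
g: a_k = 0, -12, 24, -64, 192, -3072/5, 2048, -49152/7, 24576, …
Sum ⇒ L₀ = lclm(L_f,L_g) in ℚ(x)⟨Dx⟩.
Integrate: L := L₀·Dx.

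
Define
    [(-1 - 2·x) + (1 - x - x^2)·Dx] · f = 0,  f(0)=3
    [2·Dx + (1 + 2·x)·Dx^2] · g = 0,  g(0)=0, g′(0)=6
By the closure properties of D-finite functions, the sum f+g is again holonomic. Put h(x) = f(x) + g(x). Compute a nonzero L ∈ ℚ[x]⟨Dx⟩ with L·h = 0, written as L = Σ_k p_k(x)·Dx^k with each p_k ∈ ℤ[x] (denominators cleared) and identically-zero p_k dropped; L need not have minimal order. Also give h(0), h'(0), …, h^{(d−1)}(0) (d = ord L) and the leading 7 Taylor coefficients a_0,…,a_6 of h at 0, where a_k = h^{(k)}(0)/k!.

L = (34 + 92·x + 116·x^2 + 48·x^3 + 24·x^4)·Dx + (5 + 60·x + 170·x^2 + 180·x^3 + 100·x^4 + 40·x^5)·Dx^2 + (-3 - 11·x - 5·x^2 + 20·x^3 + 30·x^4 + 24·x^5 + 8·x^6)·Dx^3  (order 3).
h: a_k = 3, 9, 0, 17, 3, 216/5, 7, …
ICs: h(0) = 3, h′(0) = 9, h′′(0) = 0.

f: a_k = 3, 3, 6, 9, 15, 24, 39, …
g: a_k = 0, 6, -6, 8, -12, 96/5, -32, …
h₀=f+g: left-lcm gives L₀, ord ≤ 3.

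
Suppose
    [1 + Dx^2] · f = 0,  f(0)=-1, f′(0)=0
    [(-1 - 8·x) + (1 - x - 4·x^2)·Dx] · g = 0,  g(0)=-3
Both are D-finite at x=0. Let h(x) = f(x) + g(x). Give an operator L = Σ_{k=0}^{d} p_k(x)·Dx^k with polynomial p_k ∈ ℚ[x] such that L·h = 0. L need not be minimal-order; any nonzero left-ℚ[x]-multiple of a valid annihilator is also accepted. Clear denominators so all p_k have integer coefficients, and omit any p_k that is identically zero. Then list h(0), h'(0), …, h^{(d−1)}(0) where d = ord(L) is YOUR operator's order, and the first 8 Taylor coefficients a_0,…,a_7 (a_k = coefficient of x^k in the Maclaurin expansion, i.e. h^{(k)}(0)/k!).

f: a_k = -1, 0, 1/2, 0, -1/24, 0, 1/720, 0, …
g: a_k = -3, -3, -15, -27, -87, -195, -543, -1323, …
Sum ⇒ L₀ = lclm(L_f,L_g) in ℚ(x)⟨Dx⟩.
L = (-55 - 486·x - 553·x^2 - 1488·x^3 - 80·x^4 - 128·x^5) + (11 + 11·x + 23·x^2 - 169·x^3 - 348·x^4 - 48·x^5 - 64·x^6)·Dx + (-55 - 486·x - 553·x^2 - 1488·x^3 - 80·x^4 - 128·x^5)·Dx^2 + (11 + 11·x + 23·x^2 - 169·x^3 - 348·x^4 - 48·x^5 - 64·x^6)·Dx^3  (order 3).
h: a_k = -4, -3, -29/2, -27, -2089/24, -195, -390959/720, -1323, …
ICs: h(0) = -4, h′(0) = -3, h′′(0) = -29.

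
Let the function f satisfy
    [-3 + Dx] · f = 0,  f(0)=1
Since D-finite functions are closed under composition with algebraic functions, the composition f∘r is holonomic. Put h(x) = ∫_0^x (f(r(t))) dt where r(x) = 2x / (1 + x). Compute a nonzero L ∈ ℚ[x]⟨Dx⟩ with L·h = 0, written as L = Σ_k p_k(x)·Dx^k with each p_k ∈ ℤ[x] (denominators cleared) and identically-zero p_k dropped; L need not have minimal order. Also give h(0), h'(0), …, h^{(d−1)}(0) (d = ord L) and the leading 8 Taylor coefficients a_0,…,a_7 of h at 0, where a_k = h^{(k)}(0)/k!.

f: a_k = 1, 3, 9/2, 9/2, 27/8, 81/40, 81/80, 243/560, …
L₀ from L_f via x↦r, Dx↦r'^{-1}Dx.
∫: right-multiply L₀ by Dx.
L = -6·Dx + (1 + 2·x + x^2)·Dx^2  (order 2).
h: a_k = 0, 1, 3, 4, 3/2, -6/5, -1/5, 24/35, …
ICs: h(0) = 0, h′(0) = 1.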